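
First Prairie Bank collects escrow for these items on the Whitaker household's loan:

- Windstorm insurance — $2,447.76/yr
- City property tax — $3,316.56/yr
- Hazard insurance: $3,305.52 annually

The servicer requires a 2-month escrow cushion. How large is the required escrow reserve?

$1,511.64

Windstorm insurance — $2,447.76 per year
City property tax — $3,316.56 per year
Hazard insurance — $3,305.52 per year
Total per year = $9,069.84
Monthly = $9,069.84 / 12 = $755.82
Reserve = 2 × $755.82 = $1,511.64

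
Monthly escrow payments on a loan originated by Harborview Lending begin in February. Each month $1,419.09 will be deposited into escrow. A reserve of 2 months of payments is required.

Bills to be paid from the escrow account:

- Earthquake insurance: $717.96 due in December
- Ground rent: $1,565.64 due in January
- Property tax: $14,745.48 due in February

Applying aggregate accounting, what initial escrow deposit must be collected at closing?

$16,164.57

Cushion = 2 × $1,419.09 = $2,838.18
Trial balance (start $0, +$1,419.09 each month, − disbursements):
  Feb: +$1,419.09 − $14,745.48 → -$13,326.39
  Mar: +$1,419.09 → -$11,907.30
  Apr: +$1,419.09 → -$10,488.21
  May: +$1,419.09 → -$9,069.12
  Jun: +$1,419.09 → -$7,650.03
  Jul: +$1,419.09 → -$6,230.94
  Aug: +$1,419.09 → -$4,811.85
  Sep: +$1,419.09 → -$3,392.76
  Oct: +$1,419.09 → -$1,973.67
  Nov: +$1,419.09 → -$554.58
  Dec: +$1,419.09 − $717.96 → $146.55
  Jan: +$1,419.09 − $1,565.64 → $0.00
Lowest trial balance = -$13,326.39 (Feb)
Initial deposit = cushion − low point = $2,838.18 − (-$13,326.39) = $16,164.57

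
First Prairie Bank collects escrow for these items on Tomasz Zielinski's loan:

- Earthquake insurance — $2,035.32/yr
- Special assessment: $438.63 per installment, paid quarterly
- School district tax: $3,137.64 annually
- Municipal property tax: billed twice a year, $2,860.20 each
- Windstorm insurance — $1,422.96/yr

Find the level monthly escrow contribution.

$1,172.57

Earthquake insurance — $2,035.32 annually
Special assessment — $438.63 × 4 = $1,754.52 annually
School district tax — $3,137.64 annually
Municipal property tax — $2,860.20 × 2 = $5,720.40 annually
Windstorm insurance — $1,422.96 annually
Combined annual = $2,035.32 + $1,754.52 + $3,137.64 + $5,720.40 + $1,422.96 = $14,070.84
Monthly = $14,070.84 / 12 = $1,172.57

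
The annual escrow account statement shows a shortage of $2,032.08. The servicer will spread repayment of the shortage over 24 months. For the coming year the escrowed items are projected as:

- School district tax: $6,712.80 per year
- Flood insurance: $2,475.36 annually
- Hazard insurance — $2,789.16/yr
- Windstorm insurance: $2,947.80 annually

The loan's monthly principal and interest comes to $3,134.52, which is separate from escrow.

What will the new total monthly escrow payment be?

$1,328.43

School district tax: $6,712.80 annually
Flood insurance: $2,475.36 annually
Hazard insurance: $2,789.16 annually
Windstorm insurance: $2,947.80 annually
Combined annual = $14,925.12
Per month = $14,925.12 / 12 = $1,243.76
Monthly shortage recovery: $2,032.08 ÷ 24 = $84.67
New monthly escrow = $1,243.76 + $84.67 = $1,328.43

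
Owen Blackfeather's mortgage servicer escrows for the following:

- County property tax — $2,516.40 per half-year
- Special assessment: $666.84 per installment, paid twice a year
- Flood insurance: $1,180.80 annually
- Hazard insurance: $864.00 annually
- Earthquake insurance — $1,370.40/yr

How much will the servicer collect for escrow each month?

$815.14

County property tax — $2,516.40 × 2 = $5,032.80 annually
Special assessment — $666.84 × 2 = $1,333.68 annually
Flood insurance — $1,180.80 annually
Hazard insurance — $864.00 annually
Earthquake insurance — $1,370.40 annually
Total per year = $5,032.80 + $1,333.68 + $1,180.80 + $864.00 + $1,370.40 = $9,781.68
Base monthly escrow = $9,781.68 / 12 = $815.14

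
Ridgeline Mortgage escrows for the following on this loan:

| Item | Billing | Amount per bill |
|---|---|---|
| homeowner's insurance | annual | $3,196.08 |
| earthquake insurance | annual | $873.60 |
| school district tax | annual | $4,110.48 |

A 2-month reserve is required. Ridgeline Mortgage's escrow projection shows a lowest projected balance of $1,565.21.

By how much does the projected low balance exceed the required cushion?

$201.85

Homeowner's insurance — $3,196.08
Earthquake insurance — $873.60
School district tax — $4,110.48
Total annual escrow = $8,180.16
Monthly escrow = $8,180.16 / 12 = $681.68
Cushion = 2 × $681.68 = $1,363.36
Excess over cushion: $1,565.21 − $1,363.36 = $201.85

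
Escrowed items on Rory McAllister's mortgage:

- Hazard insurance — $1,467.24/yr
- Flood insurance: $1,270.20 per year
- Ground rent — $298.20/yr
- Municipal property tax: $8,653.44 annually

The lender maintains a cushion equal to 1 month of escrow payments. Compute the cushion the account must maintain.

$974.09

Hazard insurance: $1,467.24/yr
Flood insurance: $1,270.20/yr
Ground rent: $298.20/yr
Municipal property tax: $8,653.44/yr
Total annual escrow = $11,689.08
Per month = $11,689.08 / 12 = $974.09
Reserve = 1 × $974.09 = $974.09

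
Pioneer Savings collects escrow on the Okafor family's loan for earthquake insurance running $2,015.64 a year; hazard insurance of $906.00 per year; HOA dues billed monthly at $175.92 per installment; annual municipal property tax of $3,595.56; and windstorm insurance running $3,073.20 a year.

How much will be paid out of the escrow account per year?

$11,701.44

Earthquake insurance: $2,015.64 per year
Hazard insurance: $906.00 per year
HOA dues: $175.92 × 12 = $2,111.04 per year
Municipal property tax: $3,595.56 per year
Windstorm insurance: $3,073.20 per year
Combined annual = $2,015.64 + $906.00 + $2,111.04 + $3,595.56 + $3,073.20 = $11,701.44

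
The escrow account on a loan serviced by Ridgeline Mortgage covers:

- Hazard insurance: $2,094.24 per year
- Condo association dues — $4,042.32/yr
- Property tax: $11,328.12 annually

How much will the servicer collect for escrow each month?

$1,455.39

Hazard insurance — $2,094.24 per year
Condo association dues — $4,042.32 per year
Property tax — $11,328.12 per year
Combined annual = $17,464.68
Per month = $17,464.68 ÷ 12 = $1,455.39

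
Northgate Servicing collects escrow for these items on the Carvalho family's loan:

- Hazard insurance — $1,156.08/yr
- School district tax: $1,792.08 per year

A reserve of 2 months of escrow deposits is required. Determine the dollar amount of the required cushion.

$491.36

Hazard insurance = $1,156.08 per year
School district tax = $1,792.08 per year
Total annual escrow = $2,948.16
Monthly escrow = $2,948.16 ÷ 12 = $245.68
Required cushion = 2 × $245.68 = $491.36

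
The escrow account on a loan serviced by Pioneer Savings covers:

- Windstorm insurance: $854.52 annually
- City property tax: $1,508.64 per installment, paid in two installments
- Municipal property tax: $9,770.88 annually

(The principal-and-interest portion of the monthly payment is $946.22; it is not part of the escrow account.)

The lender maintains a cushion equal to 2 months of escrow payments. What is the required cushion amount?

Windstorm insurance = $854.52
City property tax = $1,508.64 × 2 = $3,017.28
Municipal property tax = $9,770.88
Total per year = $854.52 + $3,017.28 + $9,770.88 = $13,642.68
Base monthly escrow = $13,642.68 / 12 = $1,136.89
Cushion = 2 × $1,136.89 = $2,273.78

$2,273.78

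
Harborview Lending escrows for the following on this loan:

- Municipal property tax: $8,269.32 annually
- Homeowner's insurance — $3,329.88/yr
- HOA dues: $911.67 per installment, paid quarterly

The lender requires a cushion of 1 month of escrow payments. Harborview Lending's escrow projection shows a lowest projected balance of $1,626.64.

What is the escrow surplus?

$356.15

Municipal property tax = $8,269.32 annually
Homeowner's insurance = $3,329.88 annually
HOA dues = $911.67 × 4 = $3,646.68 annually
Yearly total = $15,245.88
Base monthly escrow = $15,245.88 ÷ 12 = $1,270.49
Required reserve = 1 × $1,270.49 = $1,270.49
Surplus = $1,626.64 − $1,270.49 = $356.15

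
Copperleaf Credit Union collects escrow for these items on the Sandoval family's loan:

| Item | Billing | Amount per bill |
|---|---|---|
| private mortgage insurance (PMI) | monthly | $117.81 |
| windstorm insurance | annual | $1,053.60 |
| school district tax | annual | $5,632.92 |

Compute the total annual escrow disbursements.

Private mortgage insurance (PMI) = $117.81 × 12 = $1,413.72
Windstorm insurance = $1,053.60
School district tax = $5,632.92
Combined annual = $8,100.24

$8,100.24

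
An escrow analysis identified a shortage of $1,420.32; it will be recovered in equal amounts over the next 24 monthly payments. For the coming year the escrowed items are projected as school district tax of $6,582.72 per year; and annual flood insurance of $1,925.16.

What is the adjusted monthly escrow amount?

School district tax: $6,582.72
Flood insurance: $1,925.16
Annual escrow total = $6,582.72 + $1,925.16 = $8,507.88
Monthly = $8,507.88 ÷ 12 = $708.99
Shortage per month = $1,420.32 / 24 = $59.18
New monthly escrow = $708.99 + $59.18 = $768.17

$768.17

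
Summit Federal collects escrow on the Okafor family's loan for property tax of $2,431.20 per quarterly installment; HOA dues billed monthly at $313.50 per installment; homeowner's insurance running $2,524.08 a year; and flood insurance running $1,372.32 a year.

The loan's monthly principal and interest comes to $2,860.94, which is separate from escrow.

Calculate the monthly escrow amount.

$1,448.60

Property tax — $2,431.20 × 4 = $9,724.80 per year
HOA dues — $313.50 × 12 = $3,762.00 per year
Homeowner's insurance — $2,524.08 per year
Flood insurance — $1,372.32 per year
Total per year = $9,724.80 + $3,762.00 + $2,524.08 + $1,372.32 = $17,383.20
Per month = $17,383.20 / 12 = $1,448.60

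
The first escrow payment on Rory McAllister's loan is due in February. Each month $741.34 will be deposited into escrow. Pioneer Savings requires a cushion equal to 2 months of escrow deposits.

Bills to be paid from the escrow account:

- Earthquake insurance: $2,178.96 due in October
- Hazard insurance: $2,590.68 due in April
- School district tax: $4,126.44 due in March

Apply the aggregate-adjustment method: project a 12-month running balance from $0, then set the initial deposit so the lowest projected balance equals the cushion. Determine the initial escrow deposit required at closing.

$5,975.78

Cushion = 2 × $741.34 = $1,482.68
Trial balance (start $0, +$741.34 each month, − disbursements):
  Feb: +$741.34 → $741.34
  Mar: +$741.34 − $4,126.44 → -$2,643.76
  Apr: +$741.34 − $2,590.68 → -$4,493.10
  May: +$741.34 → -$3,751.76
  Jun: +$741.34 → -$3,010.42
  Jul: +$741.34 → -$2,269.08
  Aug: +$741.34 → -$1,527.74
  Sep: +$741.34 → -$786.40
  Oct: +$741.34 − $2,178.96 → -$2,224.02
  Nov: +$741.34 → -$1,482.68
  Dec: +$741.34 → -$741.34
  Jan: +$741.34 → $0.00
Lowest trial balance = -$4,493.10 (Apr)
Initial deposit = cushion − low point = $1,482.68 − (-$4,493.10) = $5,975.78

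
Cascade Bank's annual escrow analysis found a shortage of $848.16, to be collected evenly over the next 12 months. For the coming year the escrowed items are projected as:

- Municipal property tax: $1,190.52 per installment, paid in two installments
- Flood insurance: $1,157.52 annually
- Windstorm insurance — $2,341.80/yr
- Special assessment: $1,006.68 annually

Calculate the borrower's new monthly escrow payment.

$644.60

Municipal property tax: $1,190.52 × 2 = $2,381.04 per year
Flood insurance: $1,157.52 per year
Windstorm insurance: $2,341.80 per year
Special assessment: $1,006.68 per year
Combined annual = $2,381.04 + $1,157.52 + $2,341.80 + $1,006.68 = $6,887.04
Monthly escrow = $6,887.04 ÷ 12 = $573.92
Monthly shortage recovery: $848.16 ÷ 12 = $70.68
New monthly escrow = $573.92 + $70.68 = $644.60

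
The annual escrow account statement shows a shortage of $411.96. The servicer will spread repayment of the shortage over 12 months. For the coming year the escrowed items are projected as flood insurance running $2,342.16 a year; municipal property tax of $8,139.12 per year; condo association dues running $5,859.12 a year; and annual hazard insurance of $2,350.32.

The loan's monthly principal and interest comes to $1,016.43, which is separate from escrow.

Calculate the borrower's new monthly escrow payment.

$1,591.89

Flood insurance: $2,342.16 per year
Municipal property tax: $8,139.12 per year
Condo association dues: $5,859.12 per year
Hazard insurance: $2,350.32 per year
Yearly total = $18,690.72
Per month = $18,690.72 ÷ 12 = $1,557.56
Shortage per month = $411.96 / 12 = $34.33
Adjusted monthly = $1,557.56 + $34.33 = $1,591.89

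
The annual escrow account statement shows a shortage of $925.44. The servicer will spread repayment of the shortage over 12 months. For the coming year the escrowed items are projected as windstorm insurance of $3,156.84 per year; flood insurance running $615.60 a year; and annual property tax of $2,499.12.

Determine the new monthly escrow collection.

Windstorm insurance = $3,156.84 annually
Flood insurance = $615.60 annually
Property tax = $2,499.12 annually
Total per year = $3,156.84 + $615.60 + $2,499.12 = $6,271.56
Per month = $6,271.56 ÷ 12 = $522.63
Monthly shortage recovery: $925.44 ÷ 12 = $77.12
New monthly escrow = $522.63 + $77.12 = $599.75

$599.75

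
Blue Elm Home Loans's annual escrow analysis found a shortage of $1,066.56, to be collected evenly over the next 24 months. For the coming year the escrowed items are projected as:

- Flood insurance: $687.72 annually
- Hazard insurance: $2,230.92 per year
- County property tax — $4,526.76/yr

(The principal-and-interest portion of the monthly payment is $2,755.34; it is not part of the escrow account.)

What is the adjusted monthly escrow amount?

Flood insurance — $687.72 annually
Hazard insurance — $2,230.92 annually
County property tax — $4,526.76 annually
Annual escrow total = $7,445.40
Per month = $7,445.40 / 12 = $620.45
Shortage per month = $1,066.56 / 24 = $44.44
New monthly escrow = $620.45 + $44.44 = $664.89

$664.89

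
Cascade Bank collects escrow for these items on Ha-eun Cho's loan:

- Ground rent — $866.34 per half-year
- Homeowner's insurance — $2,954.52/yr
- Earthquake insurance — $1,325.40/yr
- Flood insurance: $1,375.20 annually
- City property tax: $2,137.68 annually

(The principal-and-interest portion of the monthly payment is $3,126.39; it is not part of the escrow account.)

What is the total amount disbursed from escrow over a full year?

$9,525.48

Ground rent: $866.34 × 2 = $1,732.68/yr
Homeowner's insurance: $2,954.52/yr
Earthquake insurance: $1,325.40/yr
Flood insurance: $1,375.20/yr
City property tax: $2,137.68/yr
Yearly total = $9,525.48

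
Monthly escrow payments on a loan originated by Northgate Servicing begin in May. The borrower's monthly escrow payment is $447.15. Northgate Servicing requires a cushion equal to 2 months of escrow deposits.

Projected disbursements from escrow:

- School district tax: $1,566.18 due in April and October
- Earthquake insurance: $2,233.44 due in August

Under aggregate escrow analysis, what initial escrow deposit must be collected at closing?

$2,011.02

Cushion = 2 × $447.15 = $894.30
Trial balance (start $0, +$447.15 each month, − disbursements):
  May: +$447.15 → $447.15
  Jun: +$447.15 → $894.30
  Jul: +$447.15 → $1,341.45
  Aug: +$447.15 − $2,233.44 → -$444.84
  Sep: +$447.15 → $2.31
  Oct: +$447.15 − $1,566.18 → -$1,116.72
  Nov: +$447.15 → -$669.57
  Dec: +$447.15 → -$222.42
  Jan: +$447.15 → $224.73
  Feb: +$447.15 → $671.88
  Mar: +$447.15 → $1,119.03
  Apr: +$447.15 − $1,566.18 → $0.00
Lowest trial balance = -$1,116.72 (Oct)
Initial deposit = cushion − low point = $894.30 − (-$1,116.72) = $2,011.02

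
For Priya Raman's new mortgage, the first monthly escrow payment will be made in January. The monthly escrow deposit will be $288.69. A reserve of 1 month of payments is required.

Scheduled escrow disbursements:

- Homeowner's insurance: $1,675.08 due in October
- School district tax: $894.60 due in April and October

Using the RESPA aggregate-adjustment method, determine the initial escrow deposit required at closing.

Cushion = 1 × $288.69 = $288.69
Trial balance (start $0, +$288.69 each month, − disbursements):
  Jan: +$288.69 → $288.69
  Feb: +$288.69 → $577.38
  Mar: +$288.69 → $866.07
  Apr: +$288.69 − $894.60 → $260.16
  May: +$288.69 → $548.85
  Jun: +$288.69 → $837.54
  Jul: +$288.69 → $1,126.23
  Aug: +$288.69 → $1,414.92
  Sep: +$288.69 → $1,703.61
  Oct: +$288.69 − $2,569.68 → -$577.38
  Nov: +$288.69 → -$288.69
  Dec: +$288.69 → $0.00
Lowest trial balance = -$577.38 (Oct)
Initial deposit = cushion − low point = $288.69 − (-$577.38) = $866.07

$866.07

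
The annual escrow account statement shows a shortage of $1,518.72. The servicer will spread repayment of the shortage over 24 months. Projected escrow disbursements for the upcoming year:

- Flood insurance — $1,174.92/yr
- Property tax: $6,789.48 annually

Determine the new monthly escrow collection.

Flood insurance = $1,174.92/yr
Property tax = $6,789.48/yr
Combined annual = $1,174.92 + $6,789.48 = $7,964.40
Per month = $7,964.40 ÷ 12 = $663.70
Monthly shortage recovery: $1,518.72 / 24 = $63.28
New monthly escrow = $663.70 + $63.28 = $726.98

$726.98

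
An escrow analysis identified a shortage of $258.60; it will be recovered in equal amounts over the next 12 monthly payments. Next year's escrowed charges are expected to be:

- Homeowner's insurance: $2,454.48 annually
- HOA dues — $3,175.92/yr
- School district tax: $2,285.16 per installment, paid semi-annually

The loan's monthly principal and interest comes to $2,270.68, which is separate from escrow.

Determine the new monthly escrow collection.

$871.61

Homeowner's insurance = $2,454.48 annually
HOA dues = $3,175.92 annually
School district tax = $2,285.16 × 2 = $4,570.32 annually
Total annual escrow = $2,454.48 + $3,175.92 + $4,570.32 = $10,200.72
Monthly escrow = $10,200.72 / 12 = $850.06
Monthly shortage recovery: $258.60 / 12 = $21.55
New monthly escrow = $850.06 + $21.55 = $871.61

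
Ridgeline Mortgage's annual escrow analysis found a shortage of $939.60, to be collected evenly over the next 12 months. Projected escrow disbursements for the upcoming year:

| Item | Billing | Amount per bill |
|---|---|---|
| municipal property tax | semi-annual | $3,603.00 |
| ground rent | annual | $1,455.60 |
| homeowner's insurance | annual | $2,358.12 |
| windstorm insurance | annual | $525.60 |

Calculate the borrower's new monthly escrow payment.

$1,040.41

Municipal property tax = $3,603.00 × 2 = $7,206.00 per year
Ground rent = $1,455.60 per year
Homeowner's insurance = $2,358.12 per year
Windstorm insurance = $525.60 per year
Combined annual = $7,206.00 + $1,455.60 + $2,358.12 + $525.60 = $11,545.32
Per month = $11,545.32 ÷ 12 = $962.11
Monthly shortage recovery: $939.60 ÷ 12 = $78.30
New monthly escrow = $962.11 + $78.30 = $1,040.41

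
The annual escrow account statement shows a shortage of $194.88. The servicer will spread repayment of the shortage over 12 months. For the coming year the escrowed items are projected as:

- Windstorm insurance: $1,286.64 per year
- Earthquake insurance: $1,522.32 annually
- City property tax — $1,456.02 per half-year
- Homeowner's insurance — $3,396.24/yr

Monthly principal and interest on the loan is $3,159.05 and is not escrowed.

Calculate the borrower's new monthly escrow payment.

$776.01

Windstorm insurance = $1,286.64 annually
Earthquake insurance = $1,522.32 annually
City property tax = $1,456.02 × 2 = $2,912.04 annually
Homeowner's insurance = $3,396.24 annually
Yearly total = $1,286.64 + $1,522.32 + $2,912.04 + $3,396.24 = $9,117.24
Per month = $9,117.24 ÷ 12 = $759.77
Shortage per month = $194.88 ÷ 12 = $16.24
New monthly escrow = $759.77 + $16.24 = $776.01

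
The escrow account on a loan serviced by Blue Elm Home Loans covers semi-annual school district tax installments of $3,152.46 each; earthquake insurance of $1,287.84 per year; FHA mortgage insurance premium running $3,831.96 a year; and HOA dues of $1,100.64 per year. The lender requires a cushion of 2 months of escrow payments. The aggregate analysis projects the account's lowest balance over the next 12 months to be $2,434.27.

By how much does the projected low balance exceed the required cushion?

School district tax — $3,152.46 × 2 = $6,304.92
Earthquake insurance — $1,287.84
FHA mortgage insurance premium — $3,831.96
HOA dues — $1,100.64
Total per year = $12,525.36
Monthly = $12,525.36 / 12 = $1,043.78
Cushion = 2 × $1,043.78 = $2,087.56
Excess over cushion: $2,434.27 − $2,087.56 = $346.71

$346.71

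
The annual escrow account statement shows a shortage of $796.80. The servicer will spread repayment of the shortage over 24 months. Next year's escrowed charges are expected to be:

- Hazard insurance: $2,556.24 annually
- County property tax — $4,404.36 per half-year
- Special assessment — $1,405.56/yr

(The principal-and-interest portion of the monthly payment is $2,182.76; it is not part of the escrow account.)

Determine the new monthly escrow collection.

Hazard insurance = $2,556.24 per year
County property tax = $4,404.36 × 2 = $8,808.72 per year
Special assessment = $1,405.56 per year
Combined annual = $2,556.24 + $8,808.72 + $1,405.56 = $12,770.52
Monthly escrow = $12,770.52 / 12 = $1,064.21
Shortage per month = $796.80 / 24 = $33.20
Adjusted monthly = $1,064.21 + $33.20 = $1,097.41

$1,097.41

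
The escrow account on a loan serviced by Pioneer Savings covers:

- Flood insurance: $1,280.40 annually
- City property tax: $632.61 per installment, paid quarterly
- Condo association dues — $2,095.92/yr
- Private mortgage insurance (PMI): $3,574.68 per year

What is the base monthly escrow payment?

$790.12

Flood insurance = $1,280.40/yr
City property tax = $632.61 × 4 = $2,530.44/yr
Condo association dues = $2,095.92/yr
Private mortgage insurance (PMI) = $3,574.68/yr
Yearly total = $9,481.44
Monthly escrow = $9,481.44 / 12 = $790.12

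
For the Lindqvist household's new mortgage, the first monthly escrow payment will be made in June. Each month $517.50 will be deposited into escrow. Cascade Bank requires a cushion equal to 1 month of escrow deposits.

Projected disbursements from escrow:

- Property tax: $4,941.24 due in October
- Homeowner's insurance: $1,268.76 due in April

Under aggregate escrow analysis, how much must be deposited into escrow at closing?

$2,871.24

Cushion = 1 × $517.50 = $517.50
Trial balance (start $0, +$517.50 each month, − disbursements):
  Jun: +$517.50 → $517.50
  Jul: +$517.50 → $1,035.00
  Aug: +$517.50 → $1,552.50
  Sep: +$517.50 → $2,070.00
  Oct: +$517.50 − $4,941.24 → -$2,353.74
  Nov: +$517.50 → -$1,836.24
  Dec: +$517.50 → -$1,318.74
  Jan: +$517.50 → -$801.24
  Feb: +$517.50 → -$283.74
  Mar: +$517.50 → $233.76
  Apr: +$517.50 − $1,268.76 → -$517.50
  May: +$517.50 → $0.00
Lowest trial balance = -$2,353.74 (Oct)
Initial deposit = cushion − low point = $517.50 − (-$2,353.74) = $2,871.24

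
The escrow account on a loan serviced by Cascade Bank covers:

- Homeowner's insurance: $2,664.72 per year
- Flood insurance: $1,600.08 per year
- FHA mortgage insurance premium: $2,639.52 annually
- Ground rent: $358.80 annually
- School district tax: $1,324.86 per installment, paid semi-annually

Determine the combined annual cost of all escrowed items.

Homeowner's insurance = $2,664.72 annually
Flood insurance = $1,600.08 annually
FHA mortgage insurance premium = $2,639.52 annually
Ground rent = $358.80 annually
School district tax = $1,324.86 × 2 = $2,649.72 annually
Yearly total = $9,912.84

$9,912.84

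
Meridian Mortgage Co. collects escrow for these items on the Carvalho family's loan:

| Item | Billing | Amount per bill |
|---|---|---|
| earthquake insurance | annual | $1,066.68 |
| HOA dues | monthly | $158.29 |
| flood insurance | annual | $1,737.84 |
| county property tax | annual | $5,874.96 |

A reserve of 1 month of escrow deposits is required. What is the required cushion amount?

$881.58

Earthquake insurance = $1,066.68/yr
HOA dues = $158.29 × 12 = $1,899.48/yr
Flood insurance = $1,737.84/yr
County property tax = $5,874.96/yr
Annual escrow total = $1,066.68 + $1,899.48 + $1,737.84 + $5,874.96 = $10,578.96
Monthly = $10,578.96 ÷ 12 = $881.58
Reserve = 1 × $881.58 = $881.58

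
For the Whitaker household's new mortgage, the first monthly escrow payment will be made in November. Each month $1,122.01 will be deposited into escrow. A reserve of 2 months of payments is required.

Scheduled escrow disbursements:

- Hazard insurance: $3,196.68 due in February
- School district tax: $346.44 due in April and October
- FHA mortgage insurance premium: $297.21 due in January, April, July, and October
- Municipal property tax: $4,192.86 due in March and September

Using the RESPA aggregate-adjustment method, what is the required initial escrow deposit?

Cushion = 2 × $1,122.01 = $2,244.02
Trial balance (start $0, +$1,122.01 each month, − disbursements):
  Nov: +$1,122.01 → $1,122.01
  Dec: +$1,122.01 → $2,244.02
  Jan: +$1,122.01 − $297.21 → $3,068.82
  Feb: +$1,122.01 − $3,196.68 → $994.15
  Mar: +$1,122.01 − $4,192.86 → -$2,076.70
  Apr: +$1,122.01 − $643.65 → -$1,598.34
  May: +$1,122.01 → -$476.33
  Jun: +$1,122.01 → $645.68
  Jul: +$1,122.01 − $297.21 → $1,470.48
  Aug: +$1,122.01 → $2,592.49
  Sep: +$1,122.01 − $4,192.86 → -$478.36
  Oct: +$1,122.01 − $643.65 → $0.00
Lowest trial balance = -$2,076.70 (Mar)
Initial deposit = cushion − low point = $2,244.02 − (-$2,076.70) = $4,320.72

$4,320.72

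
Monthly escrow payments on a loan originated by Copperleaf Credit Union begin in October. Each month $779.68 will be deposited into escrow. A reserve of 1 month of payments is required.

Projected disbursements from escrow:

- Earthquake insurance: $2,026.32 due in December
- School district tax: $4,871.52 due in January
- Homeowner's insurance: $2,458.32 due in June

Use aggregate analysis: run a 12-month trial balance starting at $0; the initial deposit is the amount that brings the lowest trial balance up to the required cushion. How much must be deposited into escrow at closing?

$4,558.80

Cushion = 1 × $779.68 = $779.68
Trial balance (start $0, +$779.68 each month, − disbursements):
  Oct: +$779.68 → $779.68
  Nov: +$779.68 → $1,559.36
  Dec: +$779.68 − $2,026.32 → $312.72
  Jan: +$779.68 − $4,871.52 → -$3,779.12
  Feb: +$779.68 → -$2,999.44
  Mar: +$779.68 → -$2,219.76
  Apr: +$779.68 → -$1,440.08
  May: +$779.68 → -$660.40
  Jun: +$779.68 − $2,458.32 → -$2,339.04
  Jul: +$779.68 → -$1,559.36
  Aug: +$779.68 → -$779.68
  Sep: +$779.68 → $0.00
Lowest trial balance = -$3,779.12 (Jan)
Initial deposit = cushion − low point = $779.68 − (-$3,779.12) = $4,558.80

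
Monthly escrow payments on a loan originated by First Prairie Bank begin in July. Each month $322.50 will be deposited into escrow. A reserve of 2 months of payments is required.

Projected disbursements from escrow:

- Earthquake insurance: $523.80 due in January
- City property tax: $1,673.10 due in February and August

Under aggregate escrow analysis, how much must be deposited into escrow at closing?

Cushion = 2 × $322.50 = $645.00
Trial balance (start $0, +$322.50 each month, − disbursements):
  Jul: +$322.50 → $322.50
  Aug: +$322.50 − $1,673.10 → -$1,028.10
  Sep: +$322.50 → -$705.60
  Oct: +$322.50 → -$383.10
  Nov: +$322.50 → -$60.60
  Dec: +$322.50 → $261.90
  Jan: +$322.50 − $523.80 → $60.60
  Feb: +$322.50 − $1,673.10 → -$1,290.00
  Mar: +$322.50 → -$967.50
  Apr: +$322.50 → -$645.00
  May: +$322.50 → -$322.50
  Jun: +$322.50 → $0.00
Lowest trial balance = -$1,290.00 (Feb)
Initial deposit = cushion − low point = $645.00 − (-$1,290.00) = $1,935.00

$1,935.00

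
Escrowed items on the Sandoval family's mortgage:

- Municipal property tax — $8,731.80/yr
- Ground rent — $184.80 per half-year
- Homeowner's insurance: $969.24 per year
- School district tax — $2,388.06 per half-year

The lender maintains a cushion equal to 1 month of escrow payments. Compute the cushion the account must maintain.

Municipal property tax = $8,731.80 per year
Ground rent = $184.80 × 2 = $369.60 per year
Homeowner's insurance = $969.24 per year
School district tax = $2,388.06 × 2 = $4,776.12 per year
Total annual escrow = $14,846.76
Monthly escrow = $14,846.76 ÷ 12 = $1,237.23
Required cushion = 1 × $1,237.23 = $1,237.23

$1,237.23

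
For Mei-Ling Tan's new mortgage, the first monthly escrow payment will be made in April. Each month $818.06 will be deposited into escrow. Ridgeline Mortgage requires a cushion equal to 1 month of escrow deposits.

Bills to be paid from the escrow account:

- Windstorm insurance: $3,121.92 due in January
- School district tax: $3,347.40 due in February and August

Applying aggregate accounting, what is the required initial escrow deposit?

$1,636.12

Cushion = 1 × $818.06 = $818.06
Trial balance (start $0, +$818.06 each month, − disbursements):
  Apr: +$818.06 → $818.06
  May: +$818.06 → $1,636.12
  Jun: +$818.06 → $2,454.18
  Jul: +$818.06 → $3,272.24
  Aug: +$818.06 − $3,347.40 → $742.90
  Sep: +$818.06 → $1,560.96
  Oct: +$818.06 → $2,379.02
  Nov: +$818.06 → $3,197.08
  Dec: +$818.06 → $4,015.14
  Jan: +$818.06 − $3,121.92 → $1,711.28
  Feb: +$818.06 − $3,347.40 → -$818.06
  Mar: +$818.06 → $0.00
Lowest trial balance = -$818.06 (Feb)
Initial deposit = cushion − low point = $818.06 − (-$818.06) = $1,636.12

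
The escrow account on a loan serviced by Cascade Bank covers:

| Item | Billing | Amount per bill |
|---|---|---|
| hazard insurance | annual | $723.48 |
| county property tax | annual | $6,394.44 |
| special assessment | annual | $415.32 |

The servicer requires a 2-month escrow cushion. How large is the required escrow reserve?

Hazard insurance — $723.48
County property tax — $6,394.44
Special assessment — $415.32
Total annual escrow = $723.48 + $6,394.44 + $415.32 = $7,533.24
Per month = $7,533.24 ÷ 12 = $627.77
Reserve = 2 × $627.77 = $1,255.54

$1,255.54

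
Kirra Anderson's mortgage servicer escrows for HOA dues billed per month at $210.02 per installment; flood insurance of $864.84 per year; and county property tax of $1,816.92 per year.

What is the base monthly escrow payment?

$433.50

HOA dues — $210.02 × 12 = $2,520.24
Flood insurance — $864.84
County property tax — $1,816.92
Yearly total = $2,520.24 + $864.84 + $1,816.92 = $5,202.00
Monthly = $5,202.00 ÷ 12 = $433.50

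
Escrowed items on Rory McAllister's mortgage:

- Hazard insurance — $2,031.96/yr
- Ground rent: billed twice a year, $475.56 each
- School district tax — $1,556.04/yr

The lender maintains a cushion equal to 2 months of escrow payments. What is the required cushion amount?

Hazard insurance — $2,031.96
Ground rent — $475.56 × 2 = $951.12
School district tax — $1,556.04
Combined annual = $2,031.96 + $951.12 + $1,556.04 = $4,539.12
Monthly = $4,539.12 / 12 = $378.26
Reserve = 2 × $378.26 = $756.52

$756.52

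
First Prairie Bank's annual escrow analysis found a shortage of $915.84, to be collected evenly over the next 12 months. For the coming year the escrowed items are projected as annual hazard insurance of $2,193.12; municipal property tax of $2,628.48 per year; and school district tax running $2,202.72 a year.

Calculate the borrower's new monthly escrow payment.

Hazard insurance = $2,193.12/yr
Municipal property tax = $2,628.48/yr
School district tax = $2,202.72/yr
Total annual escrow = $2,193.12 + $2,628.48 + $2,202.72 = $7,024.32
Monthly = $7,024.32 / 12 = $585.36
Shortage per month = $915.84 / 12 = $76.32
New monthly escrow = $585.36 + $76.32 = $661.68

$661.68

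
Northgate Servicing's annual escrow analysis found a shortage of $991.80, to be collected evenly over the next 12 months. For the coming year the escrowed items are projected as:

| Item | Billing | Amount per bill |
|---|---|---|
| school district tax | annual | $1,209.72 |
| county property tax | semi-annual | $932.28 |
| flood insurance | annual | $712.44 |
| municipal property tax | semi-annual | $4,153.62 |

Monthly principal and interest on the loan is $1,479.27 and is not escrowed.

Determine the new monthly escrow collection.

$1,090.48

School district tax: $1,209.72/yr
County property tax: $932.28 × 2 = $1,864.56/yr
Flood insurance: $712.44/yr
Municipal property tax: $4,153.62 × 2 = $8,307.24/yr
Total per year = $1,209.72 + $1,864.56 + $712.44 + $8,307.24 = $12,093.96
Monthly escrow = $12,093.96 / 12 = $1,007.83
Shortage per month = $991.80 / 12 = $82.65
New monthly escrow = $1,007.83 + $82.65 = $1,090.48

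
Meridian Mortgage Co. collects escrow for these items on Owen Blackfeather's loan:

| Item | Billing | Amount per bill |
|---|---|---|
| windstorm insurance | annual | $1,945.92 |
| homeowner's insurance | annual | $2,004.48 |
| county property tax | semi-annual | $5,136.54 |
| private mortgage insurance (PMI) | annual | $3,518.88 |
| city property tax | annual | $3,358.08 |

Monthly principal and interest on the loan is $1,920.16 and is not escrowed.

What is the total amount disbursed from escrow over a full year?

Windstorm insurance = $1,945.92 per year
Homeowner's insurance = $2,004.48 per year
County property tax = $5,136.54 × 2 = $10,273.08 per year
Private mortgage insurance (PMI) = $3,518.88 per year
City property tax = $3,358.08 per year
Combined annual = $1,945.92 + $2,004.48 + $10,273.08 + $3,518.88 + $3,358.08 = $21,100.44

$21,100.44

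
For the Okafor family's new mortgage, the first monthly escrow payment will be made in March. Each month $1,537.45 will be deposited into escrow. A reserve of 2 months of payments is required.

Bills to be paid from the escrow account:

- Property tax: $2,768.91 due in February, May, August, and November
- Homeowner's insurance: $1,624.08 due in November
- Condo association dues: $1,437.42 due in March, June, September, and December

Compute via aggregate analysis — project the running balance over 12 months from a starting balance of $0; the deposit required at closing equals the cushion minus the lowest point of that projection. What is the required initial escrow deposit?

$3,480.92

Cushion = 2 × $1,537.45 = $3,074.90
Trial balance (start $0, +$1,537.45 each month, − disbursements):
  Mar: +$1,537.45 − $1,437.42 → $100.03
  Apr: +$1,537.45 → $1,637.48
  May: +$1,537.45 − $2,768.91 → $406.02
  Jun: +$1,537.45 − $1,437.42 → $506.05
  Jul: +$1,537.45 → $2,043.50
  Aug: +$1,537.45 − $2,768.91 → $812.04
  Sep: +$1,537.45 − $1,437.42 → $912.07
  Oct: +$1,537.45 → $2,449.52
  Nov: +$1,537.45 − $4,392.99 → -$406.02
  Dec: +$1,537.45 − $1,437.42 → -$305.99
  Jan: +$1,537.45 → $1,231.46
  Feb: +$1,537.45 − $2,768.91 → $0.00
Lowest trial balance = -$406.02 (Nov)
Initial deposit = cushion − low point = $3,074.90 − (-$406.02) = $3,480.92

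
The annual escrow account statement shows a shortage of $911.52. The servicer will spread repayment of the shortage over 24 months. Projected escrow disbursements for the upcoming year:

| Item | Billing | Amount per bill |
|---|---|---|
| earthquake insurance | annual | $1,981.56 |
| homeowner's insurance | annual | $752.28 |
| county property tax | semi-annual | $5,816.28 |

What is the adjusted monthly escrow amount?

Earthquake insurance — $1,981.56 annually
Homeowner's insurance — $752.28 annually
County property tax — $5,816.28 × 2 = $11,632.56 annually
Combined annual = $1,981.56 + $752.28 + $11,632.56 = $14,366.40
Monthly escrow = $14,366.40 / 12 = $1,197.20
Shortage per month = $911.52 ÷ 24 = $37.98
New monthly escrow = $1,197.20 + $37.98 = $1,235.18

$1,235.18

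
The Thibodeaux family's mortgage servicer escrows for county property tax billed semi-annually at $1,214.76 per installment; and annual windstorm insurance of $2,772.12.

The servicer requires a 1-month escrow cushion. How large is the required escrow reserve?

$433.47

County property tax: $1,214.76 × 2 = $2,429.52/yr
Windstorm insurance: $2,772.12/yr
Total annual escrow = $2,429.52 + $2,772.12 = $5,201.64
Per month = $5,201.64 ÷ 12 = $433.47
Required cushion = 1 × $433.47 = $433.47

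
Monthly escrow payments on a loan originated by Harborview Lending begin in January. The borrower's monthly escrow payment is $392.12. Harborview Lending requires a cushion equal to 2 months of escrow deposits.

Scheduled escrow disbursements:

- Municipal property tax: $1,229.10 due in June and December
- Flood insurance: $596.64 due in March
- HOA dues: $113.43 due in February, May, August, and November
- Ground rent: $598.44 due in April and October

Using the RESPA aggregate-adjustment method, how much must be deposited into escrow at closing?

$1,082.56

Cushion = 2 × $392.12 = $784.24
Trial balance (start $0, +$392.12 each month, − disbursements):
  Jan: +$392.12 → $392.12
  Feb: +$392.12 − $113.43 → $670.81
  Mar: +$392.12 − $596.64 → $466.29
  Apr: +$392.12 − $598.44 → $259.97
  May: +$392.12 − $113.43 → $538.66
  Jun: +$392.12 − $1,229.10 → -$298.32
  Jul: +$392.12 → $93.80
  Aug: +$392.12 − $113.43 → $372.49
  Sep: +$392.12 → $764.61
  Oct: +$392.12 − $598.44 → $558.29
  Nov: +$392.12 − $113.43 → $836.98
  Dec: +$392.12 − $1,229.10 → $0.00
Lowest trial balance = -$298.32 (Jun)
Initial deposit = cushion − low point = $784.24 − (-$298.32) = $1,082.56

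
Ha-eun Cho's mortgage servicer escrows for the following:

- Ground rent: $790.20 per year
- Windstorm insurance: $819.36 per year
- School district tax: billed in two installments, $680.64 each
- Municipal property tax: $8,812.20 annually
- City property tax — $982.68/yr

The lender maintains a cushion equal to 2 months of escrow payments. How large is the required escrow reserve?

$2,127.62

Ground rent: $790.20
Windstorm insurance: $819.36
School district tax: $680.64 × 2 = $1,361.28
Municipal property tax: $8,812.20
City property tax: $982.68
Combined annual = $790.20 + $819.36 + $1,361.28 + $8,812.20 + $982.68 = $12,765.72
Base monthly escrow = $12,765.72 / 12 = $1,063.81
Required cushion = 2 × $1,063.81 = $2,127.62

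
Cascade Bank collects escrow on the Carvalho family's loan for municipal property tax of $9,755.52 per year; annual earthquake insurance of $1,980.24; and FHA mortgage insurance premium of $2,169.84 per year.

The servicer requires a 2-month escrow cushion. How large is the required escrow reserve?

Municipal property tax = $9,755.52/yr
Earthquake insurance = $1,980.24/yr
FHA mortgage insurance premium = $2,169.84/yr
Total per year = $13,905.60
Monthly = $13,905.60 / 12 = $1,158.80
Reserve = 2 × $1,158.80 = $2,317.60

$2,317.60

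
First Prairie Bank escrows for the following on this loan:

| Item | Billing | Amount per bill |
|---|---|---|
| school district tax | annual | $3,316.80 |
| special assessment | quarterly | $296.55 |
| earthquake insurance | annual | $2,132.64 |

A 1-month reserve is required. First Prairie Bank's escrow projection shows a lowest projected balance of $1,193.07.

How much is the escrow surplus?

School district tax = $3,316.80 per year
Special assessment = $296.55 × 4 = $1,186.20 per year
Earthquake insurance = $2,132.64 per year
Combined annual = $3,316.80 + $1,186.20 + $2,132.64 = $6,635.64
Base monthly escrow = $6,635.64 / 12 = $552.97
Cushion = 1 × $552.97 = $552.97
Excess over cushion: $1,193.07 − $552.97 = $640.10

$640.10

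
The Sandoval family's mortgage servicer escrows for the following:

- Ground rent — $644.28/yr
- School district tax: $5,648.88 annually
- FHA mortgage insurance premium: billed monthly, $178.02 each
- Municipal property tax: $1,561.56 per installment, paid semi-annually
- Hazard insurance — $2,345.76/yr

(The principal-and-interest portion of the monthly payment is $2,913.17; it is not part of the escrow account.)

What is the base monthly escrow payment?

$1,158.19

Ground rent — $644.28
School district tax — $5,648.88
FHA mortgage insurance premium — $178.02 × 12 = $2,136.24
Municipal property tax — $1,561.56 × 2 = $3,123.12
Hazard insurance — $2,345.76
Combined annual = $644.28 + $5,648.88 + $2,136.24 + $3,123.12 + $2,345.76 = $13,898.28
Monthly = $13,898.28 / 12 = $1,158.19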